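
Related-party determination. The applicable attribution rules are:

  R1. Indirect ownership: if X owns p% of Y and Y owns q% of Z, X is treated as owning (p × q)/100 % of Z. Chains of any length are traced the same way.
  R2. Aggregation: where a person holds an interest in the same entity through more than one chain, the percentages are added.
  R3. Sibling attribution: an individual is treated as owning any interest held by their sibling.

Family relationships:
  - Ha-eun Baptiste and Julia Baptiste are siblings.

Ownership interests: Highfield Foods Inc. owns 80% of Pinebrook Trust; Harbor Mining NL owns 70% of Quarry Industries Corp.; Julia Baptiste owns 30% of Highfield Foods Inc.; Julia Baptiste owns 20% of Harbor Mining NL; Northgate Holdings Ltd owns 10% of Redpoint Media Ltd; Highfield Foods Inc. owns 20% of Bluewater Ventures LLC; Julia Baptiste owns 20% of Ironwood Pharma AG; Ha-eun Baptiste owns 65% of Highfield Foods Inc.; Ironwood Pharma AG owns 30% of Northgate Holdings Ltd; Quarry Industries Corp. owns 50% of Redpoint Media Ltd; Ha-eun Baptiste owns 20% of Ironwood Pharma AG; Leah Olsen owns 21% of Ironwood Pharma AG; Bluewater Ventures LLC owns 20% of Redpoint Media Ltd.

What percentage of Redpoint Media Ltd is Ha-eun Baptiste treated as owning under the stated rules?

12%

By sibling attribution (R3), Ha-eun Baptiste is treated as also owning Julia Baptiste's interest in Ironwood Pharma AG, giving 20% + 20% = 40%.
By sibling attribution (R3), Ha-eun Baptiste is treated as also owning Julia Baptiste's interest in Highfield Foods Inc, giving 65% + 30% = 95%.
By sibling attribution (R3), Ha-eun Baptiste is treated as owning Julia Baptiste's 20% interest in Harbor Mining NL.
Chain via Ironwood Pharma AG → Northgate Holdings Ltd (R1): 40% × 30% × 10% = 1.2% of Redpoint Media Ltd.
Chain via Highfield Foods Inc. → Bluewater Ventures LLC (R1): 95% × 20% × 20% = 3.8% of Redpoint Media Ltd.
Chain via Harbor Mining NL → Quarry Industries Corp. (R1): 20% × 70% × 50% = 7% of Redpoint Media Ltd.
Aggregating (R2): 1.2% + 3.8% + 7% = 12%.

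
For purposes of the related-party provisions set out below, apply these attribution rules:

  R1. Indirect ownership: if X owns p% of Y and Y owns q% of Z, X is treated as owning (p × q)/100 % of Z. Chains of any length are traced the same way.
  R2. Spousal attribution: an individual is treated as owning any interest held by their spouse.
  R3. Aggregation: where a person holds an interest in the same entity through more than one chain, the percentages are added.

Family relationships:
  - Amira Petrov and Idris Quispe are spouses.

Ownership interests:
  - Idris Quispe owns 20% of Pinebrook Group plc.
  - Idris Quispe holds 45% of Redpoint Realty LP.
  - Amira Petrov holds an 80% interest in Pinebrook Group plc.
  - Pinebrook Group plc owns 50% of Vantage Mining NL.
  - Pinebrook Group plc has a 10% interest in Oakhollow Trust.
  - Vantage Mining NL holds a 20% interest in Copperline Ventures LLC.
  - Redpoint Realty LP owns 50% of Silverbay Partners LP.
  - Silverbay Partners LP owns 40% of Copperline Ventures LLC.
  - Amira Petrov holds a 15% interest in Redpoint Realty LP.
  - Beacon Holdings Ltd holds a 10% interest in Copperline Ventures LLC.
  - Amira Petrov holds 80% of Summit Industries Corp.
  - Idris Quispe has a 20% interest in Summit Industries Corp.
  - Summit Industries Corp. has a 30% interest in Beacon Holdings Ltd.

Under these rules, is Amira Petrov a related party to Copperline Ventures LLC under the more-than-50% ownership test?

No

By spousal attribution (R2), Amira Petrov is treated as also owning Idris Quispe's interest in Summit Industries Corp, giving 80% + 20% = 100%.
By spousal attribution (R2), Amira Petrov is treated as also owning Idris Quispe's interest in Redpoint Realty LP, giving 15% + 45% = 60%.
By spousal attribution (R2), Amira Petrov is treated as also owning Idris Quispe's interest in Pinebrook Group plc, giving 80% + 20% = 100%.
Chain via Summit Industries Corp. → Beacon Holdings Ltd (R1): 100% × 30% × 10% = 3% of Copperline Ventures LLC.
Chain via Redpoint Realty LP → Silverbay Partners LP (R1): 60% × 50% × 40% = 12% of Copperline Ventures LLC.
Chain via Pinebrook Group plc → Vantage Mining NL (R1): 100% × 50% × 20% = 10% of Copperline Ventures LLC.
Aggregating (R3): 3% + 12% + 10% = 25%.
25% does not exceed the 50% threshold, so Amira is not a related party to Copperline Ventures LLC.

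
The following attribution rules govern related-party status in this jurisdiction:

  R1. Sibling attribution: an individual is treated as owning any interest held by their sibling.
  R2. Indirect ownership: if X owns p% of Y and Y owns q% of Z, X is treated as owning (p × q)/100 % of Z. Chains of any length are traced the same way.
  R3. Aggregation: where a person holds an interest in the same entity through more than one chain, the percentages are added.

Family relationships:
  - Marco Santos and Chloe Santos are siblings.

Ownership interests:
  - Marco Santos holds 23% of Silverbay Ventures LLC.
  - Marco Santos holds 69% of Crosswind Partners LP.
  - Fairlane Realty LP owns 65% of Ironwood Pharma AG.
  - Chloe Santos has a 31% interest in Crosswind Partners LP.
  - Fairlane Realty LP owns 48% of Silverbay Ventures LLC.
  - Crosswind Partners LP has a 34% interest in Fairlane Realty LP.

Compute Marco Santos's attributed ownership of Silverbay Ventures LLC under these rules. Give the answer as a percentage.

39.32%

By sibling attribution (R1), Marco Santos is treated as also owning Chloe Santos's interest in Crosswind Partners LP, giving 69% + 31% = 100%.
Chain via Crosswind Partners LP → Fairlane Realty LP (R2): 100% × 34% × 48% = 16.32% of Silverbay Ventures LLC.
Direct interest in Silverbay Ventures LLC: 23%.
Aggregating (R3): 16.32% + 23% = 39.32%.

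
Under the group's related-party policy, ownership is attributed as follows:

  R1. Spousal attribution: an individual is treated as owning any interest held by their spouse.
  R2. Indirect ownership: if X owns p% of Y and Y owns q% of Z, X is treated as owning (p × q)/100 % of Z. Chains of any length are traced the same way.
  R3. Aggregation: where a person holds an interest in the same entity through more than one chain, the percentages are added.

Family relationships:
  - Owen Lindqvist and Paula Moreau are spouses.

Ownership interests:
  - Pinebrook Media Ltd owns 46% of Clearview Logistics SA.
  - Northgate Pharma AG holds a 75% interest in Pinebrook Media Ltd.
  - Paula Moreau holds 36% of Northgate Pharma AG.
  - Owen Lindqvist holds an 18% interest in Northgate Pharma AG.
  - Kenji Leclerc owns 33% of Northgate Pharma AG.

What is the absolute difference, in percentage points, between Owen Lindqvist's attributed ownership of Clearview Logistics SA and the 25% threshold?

By spousal attribution (R1), Owen Lindqvist is treated as also owning Paula Moreau's interest in Northgate Pharma AG, giving 18% + 36% = 54%.
Chain via Northgate Pharma AG → Pinebrook Media Ltd (R2): 54% × 75% × 46% = 18.63% of Clearview Logistics SA.
18.63% falls short of the 25% threshold by 6.37 percentage points.

6.37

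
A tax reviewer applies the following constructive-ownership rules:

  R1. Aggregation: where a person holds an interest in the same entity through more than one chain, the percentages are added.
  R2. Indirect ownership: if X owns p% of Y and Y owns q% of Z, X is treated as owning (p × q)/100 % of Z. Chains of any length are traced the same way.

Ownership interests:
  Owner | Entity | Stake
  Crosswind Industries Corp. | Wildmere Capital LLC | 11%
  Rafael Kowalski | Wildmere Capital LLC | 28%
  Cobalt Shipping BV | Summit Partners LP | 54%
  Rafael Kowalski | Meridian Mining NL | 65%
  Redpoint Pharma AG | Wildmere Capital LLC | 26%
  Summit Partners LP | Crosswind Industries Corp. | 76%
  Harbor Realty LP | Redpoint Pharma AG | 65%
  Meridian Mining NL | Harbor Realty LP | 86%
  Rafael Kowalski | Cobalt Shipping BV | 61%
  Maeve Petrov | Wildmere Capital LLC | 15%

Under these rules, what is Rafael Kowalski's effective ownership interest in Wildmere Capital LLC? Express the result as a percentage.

40.200884%

Chain via Cobalt Shipping BV → Summit Partners LP → Crosswind Industries Corp. (R2): 61% × 54% × 76% × 11% = 2.753784% of Wildmere Capital LLC.
Chain via Meridian Mining NL → Harbor Realty LP → Redpoint Pharma AG (R2): 65% × 86% × 65% × 26% = 9.4471% of Wildmere Capital LLC.
Direct interest in Wildmere Capital LLC: 28%.
Aggregating (R1): 2.753784% + 9.4471% + 28% = 40.200884%.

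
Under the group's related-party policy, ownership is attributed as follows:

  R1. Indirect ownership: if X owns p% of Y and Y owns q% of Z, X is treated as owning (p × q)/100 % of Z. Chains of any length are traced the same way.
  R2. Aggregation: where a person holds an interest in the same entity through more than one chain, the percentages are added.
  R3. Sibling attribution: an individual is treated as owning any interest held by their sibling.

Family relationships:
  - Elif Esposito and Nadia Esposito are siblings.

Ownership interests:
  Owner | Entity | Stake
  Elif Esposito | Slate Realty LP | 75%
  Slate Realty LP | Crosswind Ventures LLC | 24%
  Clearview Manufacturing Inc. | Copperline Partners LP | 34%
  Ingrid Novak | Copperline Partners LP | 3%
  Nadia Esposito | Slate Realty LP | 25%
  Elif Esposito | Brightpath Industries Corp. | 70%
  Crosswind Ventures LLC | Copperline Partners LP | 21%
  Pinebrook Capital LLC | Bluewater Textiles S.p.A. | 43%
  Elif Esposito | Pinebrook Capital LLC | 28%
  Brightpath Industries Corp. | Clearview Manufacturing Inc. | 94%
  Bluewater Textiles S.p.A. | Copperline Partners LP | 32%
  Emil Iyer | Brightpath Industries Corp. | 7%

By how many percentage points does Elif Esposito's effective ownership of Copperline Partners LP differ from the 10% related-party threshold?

By sibling attribution (R3), Elif Esposito is treated as also owning Nadia Esposito's interest in Slate Realty LP, giving 75% + 25% = 100%.
Chain via Slate Realty LP → Crosswind Ventures LLC (R1): 100% × 24% × 21% = 5.04% of Copperline Partners LP.
Chain via Brightpath Industries Corp. → Clearview Manufacturing Inc. (R1): 70% × 94% × 34% = 22.372% of Copperline Partners LP.
Chain via Pinebrook Capital LLC → Bluewater Textiles S.p.A. (R1): 28% × 43% × 32% = 3.8528% of Copperline Partners LP.
Aggregating (R2): 5.04% + 22.372% + 3.8528% = 31.2648%.
31.2648% exceeds the 10% threshold by 21.2648 percentage points.

21.2648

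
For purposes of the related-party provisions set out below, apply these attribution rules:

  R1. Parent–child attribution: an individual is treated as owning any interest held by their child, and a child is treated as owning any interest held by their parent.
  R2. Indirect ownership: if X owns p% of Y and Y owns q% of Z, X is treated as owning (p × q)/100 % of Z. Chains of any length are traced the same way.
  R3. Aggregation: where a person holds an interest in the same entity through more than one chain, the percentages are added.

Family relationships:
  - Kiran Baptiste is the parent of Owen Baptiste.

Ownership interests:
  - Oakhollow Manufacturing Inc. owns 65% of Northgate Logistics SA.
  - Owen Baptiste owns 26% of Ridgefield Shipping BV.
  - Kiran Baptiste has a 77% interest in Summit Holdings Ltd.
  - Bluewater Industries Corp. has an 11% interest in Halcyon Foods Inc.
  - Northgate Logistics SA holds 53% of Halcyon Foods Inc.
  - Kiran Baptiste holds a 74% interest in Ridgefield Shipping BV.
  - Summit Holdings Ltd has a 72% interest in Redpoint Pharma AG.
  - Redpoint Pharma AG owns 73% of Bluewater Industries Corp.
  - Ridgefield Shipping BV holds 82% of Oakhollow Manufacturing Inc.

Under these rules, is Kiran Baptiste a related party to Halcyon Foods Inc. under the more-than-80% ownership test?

By parent–child attribution (R1), Kiran Baptiste is treated as also owning Owen Baptiste's interest in Ridgefield Shipping BV, giving 74% + 26% = 100%.
Chain via Summit Holdings Ltd → Redpoint Pharma AG → Bluewater Industries Corp. (R2): 77% × 72% × 73% × 11% = 4.451832% of Halcyon Foods Inc.
Chain via Ridgefield Shipping BV → Oakhollow Manufacturing Inc. → Northgate Logistics SA (R2): 100% × 82% × 65% × 53% = 28.249% of Halcyon Foods Inc.
Aggregating (R3): 4.451832% + 28.249% = 32.700832%.
32.700832% does not exceed the 80% threshold, so Kiran is not a related party to Halcyon Foods Inc.

No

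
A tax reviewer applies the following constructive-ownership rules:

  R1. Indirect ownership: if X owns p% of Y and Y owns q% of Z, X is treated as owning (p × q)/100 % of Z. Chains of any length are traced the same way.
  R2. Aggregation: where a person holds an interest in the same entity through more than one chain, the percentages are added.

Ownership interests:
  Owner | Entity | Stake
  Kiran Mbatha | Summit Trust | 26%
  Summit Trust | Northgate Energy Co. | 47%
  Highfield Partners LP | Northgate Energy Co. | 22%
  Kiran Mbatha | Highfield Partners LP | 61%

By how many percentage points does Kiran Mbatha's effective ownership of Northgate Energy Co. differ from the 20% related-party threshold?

Chain via Highfield Partners LP (R1): 61% × 22% = 13.42% of Northgate Energy Co.
Chain via Summit Trust (R1): 26% × 47% = 12.22% of Northgate Energy Co.
Aggregating (R2): 13.42% + 12.22% = 25.64%.
25.64% exceeds the 20% threshold by 5.64 percentage points.

5.64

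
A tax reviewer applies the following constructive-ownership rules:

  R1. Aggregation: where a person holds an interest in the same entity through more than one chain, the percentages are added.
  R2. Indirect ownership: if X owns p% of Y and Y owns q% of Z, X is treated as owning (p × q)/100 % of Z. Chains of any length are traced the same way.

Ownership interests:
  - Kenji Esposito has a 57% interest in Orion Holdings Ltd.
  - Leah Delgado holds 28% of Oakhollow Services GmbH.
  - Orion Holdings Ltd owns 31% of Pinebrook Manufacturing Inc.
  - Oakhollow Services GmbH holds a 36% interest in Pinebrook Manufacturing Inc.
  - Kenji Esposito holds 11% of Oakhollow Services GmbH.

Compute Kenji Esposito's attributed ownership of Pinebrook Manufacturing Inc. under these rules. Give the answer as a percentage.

21.63%

Chain via Oakhollow Services GmbH (R2): 11% × 36% = 3.96% of Pinebrook Manufacturing Inc.
Chain via Orion Holdings Ltd (R2): 57% × 31% = 17.67% of Pinebrook Manufacturing Inc.
Aggregating (R1): 3.96% + 17.67% = 21.63%.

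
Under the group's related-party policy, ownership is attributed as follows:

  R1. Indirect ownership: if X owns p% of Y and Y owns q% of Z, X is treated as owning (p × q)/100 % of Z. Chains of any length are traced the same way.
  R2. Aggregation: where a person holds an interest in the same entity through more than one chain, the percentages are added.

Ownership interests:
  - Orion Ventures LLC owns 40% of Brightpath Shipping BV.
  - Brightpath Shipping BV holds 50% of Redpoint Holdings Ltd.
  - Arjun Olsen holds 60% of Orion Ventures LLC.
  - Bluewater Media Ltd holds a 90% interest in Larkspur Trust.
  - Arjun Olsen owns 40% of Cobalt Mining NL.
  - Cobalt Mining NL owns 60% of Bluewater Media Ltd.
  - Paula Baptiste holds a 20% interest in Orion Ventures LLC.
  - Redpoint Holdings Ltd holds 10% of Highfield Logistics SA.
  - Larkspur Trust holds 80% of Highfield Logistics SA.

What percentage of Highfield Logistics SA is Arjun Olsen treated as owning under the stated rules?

18.48%

Chain via Cobalt Mining NL → Bluewater Media Ltd → Larkspur Trust (R1): 40% × 60% × 90% × 80% = 17.28% of Highfield Logistics SA.
Chain via Orion Ventures LLC → Brightpath Shipping BV → Redpoint Holdings Ltd (R1): 60% × 40% × 50% × 10% = 1.2% of Highfield Logistics SA.
Aggregating (R2): 17.28% + 1.2% = 18.48%.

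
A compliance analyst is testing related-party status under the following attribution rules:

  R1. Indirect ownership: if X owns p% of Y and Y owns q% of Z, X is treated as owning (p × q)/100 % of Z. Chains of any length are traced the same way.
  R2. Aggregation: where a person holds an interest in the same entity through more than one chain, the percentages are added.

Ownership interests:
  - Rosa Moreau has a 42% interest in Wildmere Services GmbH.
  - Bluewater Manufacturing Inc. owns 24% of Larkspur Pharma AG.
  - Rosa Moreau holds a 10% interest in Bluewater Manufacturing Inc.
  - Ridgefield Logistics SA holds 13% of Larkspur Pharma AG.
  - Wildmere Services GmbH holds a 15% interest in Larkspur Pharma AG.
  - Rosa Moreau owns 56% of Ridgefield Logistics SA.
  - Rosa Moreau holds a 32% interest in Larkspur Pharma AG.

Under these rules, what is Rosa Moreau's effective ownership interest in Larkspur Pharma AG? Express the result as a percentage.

47.98%

Chain via Ridgefield Logistics SA (R1): 56% × 13% = 7.28% of Larkspur Pharma AG.
Chain via Wildmere Services GmbH (R1): 42% × 15% = 6.3% of Larkspur Pharma AG.
Chain via Bluewater Manufacturing Inc. (R1): 10% × 24% = 2.4% of Larkspur Pharma AG.
Direct interest in Larkspur Pharma AG: 32%.
Aggregating (R2): 7.28% + 6.3% + 2.4% + 32% = 47.98%.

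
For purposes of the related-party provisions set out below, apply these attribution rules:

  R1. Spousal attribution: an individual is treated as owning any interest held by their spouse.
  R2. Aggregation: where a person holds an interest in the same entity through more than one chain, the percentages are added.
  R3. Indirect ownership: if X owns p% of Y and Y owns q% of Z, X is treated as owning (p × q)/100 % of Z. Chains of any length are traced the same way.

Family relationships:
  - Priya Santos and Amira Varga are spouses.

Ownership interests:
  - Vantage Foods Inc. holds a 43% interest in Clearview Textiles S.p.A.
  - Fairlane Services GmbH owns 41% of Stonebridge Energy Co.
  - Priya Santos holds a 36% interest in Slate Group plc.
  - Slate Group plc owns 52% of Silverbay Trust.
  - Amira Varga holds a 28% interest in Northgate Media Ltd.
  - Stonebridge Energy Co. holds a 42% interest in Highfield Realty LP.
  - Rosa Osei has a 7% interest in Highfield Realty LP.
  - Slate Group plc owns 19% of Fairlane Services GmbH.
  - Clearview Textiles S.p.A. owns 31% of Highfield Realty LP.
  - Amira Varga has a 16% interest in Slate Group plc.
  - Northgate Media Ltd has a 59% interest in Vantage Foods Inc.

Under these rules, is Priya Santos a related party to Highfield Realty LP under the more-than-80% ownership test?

No

By spousal attribution (R1), Priya Santos is treated as also owning Amira Varga's interest in Slate Group plc, giving 36% + 16% = 52%.
By spousal attribution (R1), Priya Santos is treated as owning Amira Varga's 28% interest in Northgate Media Ltd.
Chain via Slate Group plc → Fairlane Services GmbH → Stonebridge Energy Co. (R3): 52% × 19% × 41% × 42% = 1.701336% of Highfield Realty LP.
Chain via Northgate Media Ltd → Vantage Foods Inc. → Clearview Textiles S.p.A. (R3): 28% × 59% × 43% × 31% = 2.202116% of Highfield Realty LP.
Aggregating (R2): 1.701336% + 2.202116% = 3.903452%.
3.903452% does not exceed the 80% threshold, so Priya is not a related party to Highfield Realty LP.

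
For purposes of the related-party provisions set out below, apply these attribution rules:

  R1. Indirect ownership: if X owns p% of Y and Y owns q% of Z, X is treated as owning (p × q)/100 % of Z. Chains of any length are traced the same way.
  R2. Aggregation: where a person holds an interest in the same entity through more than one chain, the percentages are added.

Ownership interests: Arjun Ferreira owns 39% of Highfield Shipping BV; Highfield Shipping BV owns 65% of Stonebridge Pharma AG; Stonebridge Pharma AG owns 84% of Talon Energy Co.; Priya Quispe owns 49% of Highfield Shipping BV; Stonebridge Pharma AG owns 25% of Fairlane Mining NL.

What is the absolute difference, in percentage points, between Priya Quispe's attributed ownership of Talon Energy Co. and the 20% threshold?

Chain via Highfield Shipping BV → Stonebridge Pharma AG (R1): 49% × 65% × 84% = 26.754% of Talon Energy Co.
26.754% exceeds the 20% threshold by 6.754 percentage points.

6.754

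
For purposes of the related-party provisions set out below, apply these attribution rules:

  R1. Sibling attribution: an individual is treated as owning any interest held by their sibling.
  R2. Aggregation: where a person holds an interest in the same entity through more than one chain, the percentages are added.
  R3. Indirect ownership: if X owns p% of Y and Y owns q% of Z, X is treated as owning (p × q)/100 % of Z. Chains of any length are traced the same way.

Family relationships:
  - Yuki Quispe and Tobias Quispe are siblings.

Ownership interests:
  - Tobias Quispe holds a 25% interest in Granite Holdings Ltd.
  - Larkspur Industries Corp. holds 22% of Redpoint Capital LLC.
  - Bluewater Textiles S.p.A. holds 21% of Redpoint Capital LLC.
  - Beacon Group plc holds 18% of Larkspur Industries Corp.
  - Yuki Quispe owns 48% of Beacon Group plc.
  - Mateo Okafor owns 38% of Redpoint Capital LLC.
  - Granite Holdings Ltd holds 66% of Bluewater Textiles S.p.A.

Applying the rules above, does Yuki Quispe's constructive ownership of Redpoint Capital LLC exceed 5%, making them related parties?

By sibling attribution (R1), Yuki Quispe is treated as owning Tobias Quispe's 25% interest in Granite Holdings Ltd.
Chain via Beacon Group plc → Larkspur Industries Corp. (R3): 48% × 18% × 22% = 1.9008% of Redpoint Capital LLC.
Chain via Granite Holdings Ltd → Bluewater Textiles S.p.A. (R3): 25% × 66% × 21% = 3.465% of Redpoint Capital LLC.
Aggregating (R2): 1.9008% + 3.465% = 5.3658%.
5.3658% exceeds the 5% threshold, so Yuki is a related party to Redpoint Capital LLC.

Yes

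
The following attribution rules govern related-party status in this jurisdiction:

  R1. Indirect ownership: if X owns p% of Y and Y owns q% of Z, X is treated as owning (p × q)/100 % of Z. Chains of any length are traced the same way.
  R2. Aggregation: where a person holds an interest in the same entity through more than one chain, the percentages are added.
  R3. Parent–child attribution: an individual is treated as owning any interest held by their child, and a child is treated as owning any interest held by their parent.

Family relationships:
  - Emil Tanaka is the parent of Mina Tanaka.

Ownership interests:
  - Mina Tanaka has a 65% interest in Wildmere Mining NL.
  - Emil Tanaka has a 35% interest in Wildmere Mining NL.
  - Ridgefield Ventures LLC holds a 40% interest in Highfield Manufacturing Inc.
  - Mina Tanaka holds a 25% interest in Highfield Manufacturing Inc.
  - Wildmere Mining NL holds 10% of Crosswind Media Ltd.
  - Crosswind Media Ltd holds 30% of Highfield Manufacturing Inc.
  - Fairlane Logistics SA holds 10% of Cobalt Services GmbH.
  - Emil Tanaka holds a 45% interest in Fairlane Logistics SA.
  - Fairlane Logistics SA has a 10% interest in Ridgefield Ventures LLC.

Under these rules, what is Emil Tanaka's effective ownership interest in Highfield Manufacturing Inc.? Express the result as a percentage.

By parent–child attribution (R3), Emil Tanaka is treated as also owning Mina Tanaka's interest in Wildmere Mining NL, giving 35% + 65% = 100%.
By parent–child attribution (R3), Emil Tanaka is treated as owning Mina Tanaka's 25% interest in Highfield Manufacturing Inc.
Chain via Wildmere Mining NL → Crosswind Media Ltd (R1): 100% × 10% × 30% = 3% of Highfield Manufacturing Inc.
Chain via Fairlane Logistics SA → Ridgefield Ventures LLC (R1): 45% × 10% × 40% = 1.8% of Highfield Manufacturing Inc.
Direct interest in Highfield Manufacturing Inc: 25%.
Aggregating (R2): 3% + 1.8% + 25% = 29.8%.

29.8%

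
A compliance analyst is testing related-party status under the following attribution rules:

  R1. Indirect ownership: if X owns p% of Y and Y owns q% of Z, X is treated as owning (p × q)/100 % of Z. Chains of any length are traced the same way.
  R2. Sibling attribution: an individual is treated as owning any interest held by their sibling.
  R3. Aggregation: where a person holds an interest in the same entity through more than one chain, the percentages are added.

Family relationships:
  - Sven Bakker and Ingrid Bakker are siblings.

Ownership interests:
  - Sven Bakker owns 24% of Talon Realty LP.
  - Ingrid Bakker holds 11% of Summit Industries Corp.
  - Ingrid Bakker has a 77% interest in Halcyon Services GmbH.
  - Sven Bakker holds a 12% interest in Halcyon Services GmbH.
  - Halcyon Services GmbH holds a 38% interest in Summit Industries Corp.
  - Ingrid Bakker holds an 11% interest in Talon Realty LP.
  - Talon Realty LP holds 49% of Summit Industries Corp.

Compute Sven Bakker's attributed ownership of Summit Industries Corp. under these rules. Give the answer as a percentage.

By sibling attribution (R2), Sven Bakker is treated as also owning Ingrid Bakker's interest in Talon Realty LP, giving 24% + 11% = 35%.
By sibling attribution (R2), Sven Bakker is treated as also owning Ingrid Bakker's interest in Halcyon Services GmbH, giving 12% + 77% = 89%.
By sibling attribution (R2), Sven Bakker is treated as owning Ingrid Bakker's 11% interest in Summit Industries Corp.
Chain via Talon Realty LP (R1): 35% × 49% = 17.15% of Summit Industries Corp.
Chain via Halcyon Services GmbH (R1): 89% × 38% = 33.82% of Summit Industries Corp.
Direct interest in Summit Industries Corp: 11%.
Aggregating (R3): 17.15% + 33.82% + 11% = 61.97%.

61.97%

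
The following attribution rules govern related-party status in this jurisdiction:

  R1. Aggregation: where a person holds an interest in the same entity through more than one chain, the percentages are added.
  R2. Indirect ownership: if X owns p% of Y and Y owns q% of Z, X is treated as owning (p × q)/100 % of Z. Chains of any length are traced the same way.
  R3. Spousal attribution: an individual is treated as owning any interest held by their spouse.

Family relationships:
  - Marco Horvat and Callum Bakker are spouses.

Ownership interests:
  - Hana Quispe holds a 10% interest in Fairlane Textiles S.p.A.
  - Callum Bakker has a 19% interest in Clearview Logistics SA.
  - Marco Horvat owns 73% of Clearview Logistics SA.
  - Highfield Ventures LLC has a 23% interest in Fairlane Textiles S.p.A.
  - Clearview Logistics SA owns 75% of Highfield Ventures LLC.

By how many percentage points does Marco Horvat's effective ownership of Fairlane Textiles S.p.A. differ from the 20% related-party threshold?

By spousal attribution (R3), Marco Horvat is treated as also owning Callum Bakker's interest in Clearview Logistics SA, giving 73% + 19% = 92%.
Chain via Clearview Logistics SA → Highfield Ventures LLC (R2): 92% × 75% × 23% = 15.87% of Fairlane Textiles S.p.A.
15.87% falls short of the 20% threshold by 4.13 percentage points.

4.13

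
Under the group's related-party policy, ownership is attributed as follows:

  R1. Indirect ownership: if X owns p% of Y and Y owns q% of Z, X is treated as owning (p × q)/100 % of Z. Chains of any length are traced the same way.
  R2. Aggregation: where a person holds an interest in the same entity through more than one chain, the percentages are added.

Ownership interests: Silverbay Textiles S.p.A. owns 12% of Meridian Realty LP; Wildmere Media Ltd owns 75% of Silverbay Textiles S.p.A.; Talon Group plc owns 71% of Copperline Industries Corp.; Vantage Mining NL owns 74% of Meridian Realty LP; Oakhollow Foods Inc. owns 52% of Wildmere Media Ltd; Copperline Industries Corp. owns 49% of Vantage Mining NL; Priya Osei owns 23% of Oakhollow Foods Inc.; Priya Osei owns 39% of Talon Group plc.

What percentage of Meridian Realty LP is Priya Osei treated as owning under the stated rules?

Chain via Talon Group plc → Copperline Industries Corp. → Vantage Mining NL (R1): 39% × 71% × 49% × 74% = 10.040394% of Meridian Realty LP.
Chain via Oakhollow Foods Inc. → Wildmere Media Ltd → Silverbay Textiles S.p.A. (R1): 23% × 52% × 75% × 12% = 1.0764% of Meridian Realty LP.
Aggregating (R2): 10.040394% + 1.0764% = 11.116794%.

11.116794%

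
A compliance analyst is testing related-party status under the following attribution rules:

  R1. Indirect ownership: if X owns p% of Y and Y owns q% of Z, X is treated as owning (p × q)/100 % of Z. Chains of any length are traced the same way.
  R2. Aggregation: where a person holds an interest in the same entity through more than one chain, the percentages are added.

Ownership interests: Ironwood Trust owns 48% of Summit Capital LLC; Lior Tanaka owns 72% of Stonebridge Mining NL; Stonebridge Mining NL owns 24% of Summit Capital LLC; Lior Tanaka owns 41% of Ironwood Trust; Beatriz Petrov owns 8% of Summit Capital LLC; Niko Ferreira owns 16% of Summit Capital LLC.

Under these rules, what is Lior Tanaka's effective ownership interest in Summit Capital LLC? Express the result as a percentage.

36.96%

Chain via Stonebridge Mining NL (R1): 72% × 24% = 17.28% of Summit Capital LLC.
Chain via Ironwood Trust (R1): 41% × 48% = 19.68% of Summit Capital LLC.
Aggregating (R2): 17.28% + 19.68% = 36.96%.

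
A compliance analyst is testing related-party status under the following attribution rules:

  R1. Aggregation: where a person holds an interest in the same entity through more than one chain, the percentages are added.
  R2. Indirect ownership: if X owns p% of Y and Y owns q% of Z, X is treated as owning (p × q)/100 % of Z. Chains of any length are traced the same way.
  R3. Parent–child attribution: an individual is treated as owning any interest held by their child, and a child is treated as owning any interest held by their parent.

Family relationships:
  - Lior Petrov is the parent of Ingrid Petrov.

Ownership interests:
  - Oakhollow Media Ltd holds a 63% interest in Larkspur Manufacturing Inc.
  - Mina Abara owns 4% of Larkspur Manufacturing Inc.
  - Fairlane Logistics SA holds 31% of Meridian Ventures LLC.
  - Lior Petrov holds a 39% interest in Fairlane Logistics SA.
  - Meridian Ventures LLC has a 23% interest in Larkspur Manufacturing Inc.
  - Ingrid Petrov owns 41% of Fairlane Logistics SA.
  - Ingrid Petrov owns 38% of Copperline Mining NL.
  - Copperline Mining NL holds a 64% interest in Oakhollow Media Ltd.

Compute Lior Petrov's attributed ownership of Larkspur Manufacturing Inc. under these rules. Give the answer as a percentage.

21.0256%

By parent–child attribution (R3), Lior Petrov is treated as also owning Ingrid Petrov's interest in Fairlane Logistics SA, giving 39% + 41% = 80%.
By parent–child attribution (R3), Lior Petrov is treated as owning Ingrid Petrov's 38% interest in Copperline Mining NL.
Chain via Fairlane Logistics SA → Meridian Ventures LLC (R2): 80% × 31% × 23% = 5.704% of Larkspur Manufacturing Inc.
Chain via Copperline Mining NL → Oakhollow Media Ltd (R2): 38% × 64% × 63% = 15.3216% of Larkspur Manufacturing Inc.
Aggregating (R1): 5.704% + 15.3216% = 21.0256%.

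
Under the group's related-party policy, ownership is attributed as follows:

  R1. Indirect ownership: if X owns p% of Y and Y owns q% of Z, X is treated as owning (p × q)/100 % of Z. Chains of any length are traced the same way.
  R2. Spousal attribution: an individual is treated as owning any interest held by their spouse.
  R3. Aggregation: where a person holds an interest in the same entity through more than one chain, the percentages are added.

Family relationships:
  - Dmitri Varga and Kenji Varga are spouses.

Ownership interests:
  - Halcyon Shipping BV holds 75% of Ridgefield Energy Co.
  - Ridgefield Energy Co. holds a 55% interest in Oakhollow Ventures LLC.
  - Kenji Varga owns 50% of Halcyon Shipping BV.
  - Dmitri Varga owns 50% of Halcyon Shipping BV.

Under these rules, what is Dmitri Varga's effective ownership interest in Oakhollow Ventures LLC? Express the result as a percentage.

By spousal attribution (R2), Dmitri Varga is treated as also owning Kenji Varga's interest in Halcyon Shipping BV, giving 50% + 50% = 100%.
Chain via Halcyon Shipping BV → Ridgefield Energy Co. (R1): 100% × 75% × 55% = 41.25% of Oakhollow Ventures LLC.

41.25%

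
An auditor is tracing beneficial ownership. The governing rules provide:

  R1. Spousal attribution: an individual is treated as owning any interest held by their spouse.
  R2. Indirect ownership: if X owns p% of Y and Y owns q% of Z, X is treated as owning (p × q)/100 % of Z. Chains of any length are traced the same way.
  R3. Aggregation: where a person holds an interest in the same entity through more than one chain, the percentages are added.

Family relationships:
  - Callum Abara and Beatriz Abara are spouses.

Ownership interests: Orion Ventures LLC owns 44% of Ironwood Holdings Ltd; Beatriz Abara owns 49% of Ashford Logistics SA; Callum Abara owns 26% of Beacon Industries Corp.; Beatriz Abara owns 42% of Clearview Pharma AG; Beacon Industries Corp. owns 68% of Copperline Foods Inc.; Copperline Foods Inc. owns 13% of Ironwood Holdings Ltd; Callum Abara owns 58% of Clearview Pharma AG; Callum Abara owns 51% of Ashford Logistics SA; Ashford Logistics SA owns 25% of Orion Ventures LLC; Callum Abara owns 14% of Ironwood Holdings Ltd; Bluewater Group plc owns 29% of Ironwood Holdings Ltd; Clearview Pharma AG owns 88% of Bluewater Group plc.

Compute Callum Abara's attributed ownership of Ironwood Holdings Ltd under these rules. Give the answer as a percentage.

52.8184%

By spousal attribution (R1), Callum Abara is treated as also owning Beatriz Abara's interest in Ashford Logistics SA, giving 51% + 49% = 100%.
By spousal attribution (R1), Callum Abara is treated as also owning Beatriz Abara's interest in Clearview Pharma AG, giving 58% + 42% = 100%.
Chain via Beacon Industries Corp. → Copperline Foods Inc. (R2): 26% × 68% × 13% = 2.2984% of Ironwood Holdings Ltd.
Chain via Ashford Logistics SA → Orion Ventures LLC (R2): 100% × 25% × 44% = 11% of Ironwood Holdings Ltd.
Chain via Clearview Pharma AG → Bluewater Group plc (R2): 100% × 88% × 29% = 25.52% of Ironwood Holdings Ltd.
Direct interest in Ironwood Holdings Ltd: 14%.
Aggregating (R3): 2.2984% + 11% + 25.52% + 14% = 52.8184%.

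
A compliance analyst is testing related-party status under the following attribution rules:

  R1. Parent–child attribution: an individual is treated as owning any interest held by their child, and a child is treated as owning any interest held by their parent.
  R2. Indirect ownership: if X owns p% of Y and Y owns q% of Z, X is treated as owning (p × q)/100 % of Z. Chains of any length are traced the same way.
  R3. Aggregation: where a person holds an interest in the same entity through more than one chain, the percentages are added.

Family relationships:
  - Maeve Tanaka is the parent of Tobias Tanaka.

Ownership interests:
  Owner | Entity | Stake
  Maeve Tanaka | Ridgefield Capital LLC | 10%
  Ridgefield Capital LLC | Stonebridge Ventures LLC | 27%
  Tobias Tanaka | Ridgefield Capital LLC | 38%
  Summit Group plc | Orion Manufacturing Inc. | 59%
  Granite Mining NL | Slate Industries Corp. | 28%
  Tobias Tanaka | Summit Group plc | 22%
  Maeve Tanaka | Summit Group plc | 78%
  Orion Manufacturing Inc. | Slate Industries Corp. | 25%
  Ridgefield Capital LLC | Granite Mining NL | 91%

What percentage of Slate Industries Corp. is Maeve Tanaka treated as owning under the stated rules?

26.9804%

By parent–child attribution (R1), Maeve Tanaka is treated as also owning Tobias Tanaka's interest in Ridgefield Capital LLC, giving 10% + 38% = 48%.
By parent–child attribution (R1), Maeve Tanaka is treated as also owning Tobias Tanaka's interest in Summit Group plc, giving 78% + 22% = 100%.
Chain via Ridgefield Capital LLC → Granite Mining NL (R2): 48% × 91% × 28% = 12.2304% of Slate Industries Corp.
Chain via Summit Group plc → Orion Manufacturing Inc. (R2): 100% × 59% × 25% = 14.75% of Slate Industries Corp.
Aggregating (R3): 12.2304% + 14.75% = 26.9804%.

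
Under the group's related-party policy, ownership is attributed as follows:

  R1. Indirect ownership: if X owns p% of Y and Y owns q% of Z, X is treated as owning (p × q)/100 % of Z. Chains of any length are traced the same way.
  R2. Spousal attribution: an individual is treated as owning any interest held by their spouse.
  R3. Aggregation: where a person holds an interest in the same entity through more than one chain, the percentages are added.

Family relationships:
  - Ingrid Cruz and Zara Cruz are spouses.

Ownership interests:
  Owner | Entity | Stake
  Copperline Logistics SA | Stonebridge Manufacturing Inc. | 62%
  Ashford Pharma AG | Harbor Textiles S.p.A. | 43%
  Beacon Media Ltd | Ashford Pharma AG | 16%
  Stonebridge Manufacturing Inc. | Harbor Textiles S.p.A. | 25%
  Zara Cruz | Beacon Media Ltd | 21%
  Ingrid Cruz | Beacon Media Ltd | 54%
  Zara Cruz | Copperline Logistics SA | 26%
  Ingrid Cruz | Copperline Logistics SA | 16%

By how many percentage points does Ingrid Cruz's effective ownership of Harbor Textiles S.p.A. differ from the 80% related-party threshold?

By spousal attribution (R2), Ingrid Cruz is treated as also owning Zara Cruz's interest in Beacon Media Ltd, giving 54% + 21% = 75%.
By spousal attribution (R2), Ingrid Cruz is treated as also owning Zara Cruz's interest in Copperline Logistics SA, giving 16% + 26% = 42%.
Chain via Beacon Media Ltd → Ashford Pharma AG (R1): 75% × 16% × 43% = 5.16% of Harbor Textiles S.p.A.
Chain via Copperline Logistics SA → Stonebridge Manufacturing Inc. (R1): 42% × 62% × 25% = 6.51% of Harbor Textiles S.p.A.
Aggregating (R3): 5.16% + 6.51% = 11.67%.
11.67% falls short of the 80% threshold by 68.33 percentage points.

68.33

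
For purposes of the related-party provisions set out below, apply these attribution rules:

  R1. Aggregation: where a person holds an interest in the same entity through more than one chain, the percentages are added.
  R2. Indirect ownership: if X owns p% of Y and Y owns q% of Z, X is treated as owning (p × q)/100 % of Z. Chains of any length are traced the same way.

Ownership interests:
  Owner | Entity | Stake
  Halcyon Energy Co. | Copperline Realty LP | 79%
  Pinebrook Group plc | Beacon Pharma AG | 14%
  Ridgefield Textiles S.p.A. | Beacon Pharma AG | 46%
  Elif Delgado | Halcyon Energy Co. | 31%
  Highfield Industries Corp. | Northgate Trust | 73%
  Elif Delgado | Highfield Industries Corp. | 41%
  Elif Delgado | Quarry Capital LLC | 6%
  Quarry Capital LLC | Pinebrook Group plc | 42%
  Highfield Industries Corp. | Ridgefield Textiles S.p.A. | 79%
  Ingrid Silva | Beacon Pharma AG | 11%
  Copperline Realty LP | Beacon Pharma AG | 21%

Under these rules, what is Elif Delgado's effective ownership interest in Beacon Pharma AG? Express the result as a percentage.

Chain via Highfield Industries Corp. → Ridgefield Textiles S.p.A. (R2): 41% × 79% × 46% = 14.8994% of Beacon Pharma AG.
Chain via Quarry Capital LLC → Pinebrook Group plc (R2): 6% × 42% × 14% = 0.3528% of Beacon Pharma AG.
Chain via Halcyon Energy Co. → Copperline Realty LP (R2): 31% × 79% × 21% = 5.1429% of Beacon Pharma AG.
Aggregating (R1): 14.8994% + 0.3528% + 5.1429% = 20.3951%.

20.3951%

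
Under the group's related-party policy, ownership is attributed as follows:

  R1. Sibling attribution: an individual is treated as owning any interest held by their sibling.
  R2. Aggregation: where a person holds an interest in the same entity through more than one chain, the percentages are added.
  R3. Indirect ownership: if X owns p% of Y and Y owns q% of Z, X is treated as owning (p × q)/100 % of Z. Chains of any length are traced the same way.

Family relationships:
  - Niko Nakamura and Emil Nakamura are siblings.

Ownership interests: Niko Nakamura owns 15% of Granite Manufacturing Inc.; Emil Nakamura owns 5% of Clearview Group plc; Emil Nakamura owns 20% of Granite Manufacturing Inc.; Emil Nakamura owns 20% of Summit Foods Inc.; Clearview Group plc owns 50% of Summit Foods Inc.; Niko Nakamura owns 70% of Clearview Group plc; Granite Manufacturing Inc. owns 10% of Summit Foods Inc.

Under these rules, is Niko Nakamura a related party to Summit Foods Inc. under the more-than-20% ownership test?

Yes

By sibling attribution (R1), Niko Nakamura is treated as also owning Emil Nakamura's interest in Clearview Group plc, giving 70% + 5% = 75%.
By sibling attribution (R1), Niko Nakamura is treated as also owning Emil Nakamura's interest in Granite Manufacturing Inc, giving 15% + 20% = 35%.
By sibling attribution (R1), Niko Nakamura is treated as owning Emil Nakamura's 20% interest in Summit Foods Inc.
Chain via Clearview Group plc (R3): 75% × 50% = 37.5% of Summit Foods Inc.
Chain via Granite Manufacturing Inc. (R3): 35% × 10% = 3.5% of Summit Foods Inc.
Direct interest in Summit Foods Inc: 20%.
Aggregating (R2): 37.5% + 3.5% + 20% = 61%.
61% exceeds the 20% threshold, so Niko is a related party to Summit Foods Inc.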